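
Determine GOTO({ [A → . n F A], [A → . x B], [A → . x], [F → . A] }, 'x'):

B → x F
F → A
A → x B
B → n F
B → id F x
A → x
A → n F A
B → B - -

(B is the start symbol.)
GOTO(I, 'x') = CLOSURE({ [A → αX.β] : [A → α.Xβ] ∈ I, X = 'x' })

Items with dot before 'x', with the dot advanced:
  [A → . x] → [A → x .]
  [A → . x B] → [A → x . B]
Closure of the advanced items:
  [A → x . B] has the dot before B: add [B → . x F], [B → . n F], [B → . id F x], [B → . B - -]

GOTO = { [A → x . B], [A → x .], [B → . B - -], [B → . id F x], [B → . n F], [B → . x F] }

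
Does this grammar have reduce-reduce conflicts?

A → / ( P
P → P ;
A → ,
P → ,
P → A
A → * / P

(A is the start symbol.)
Yes — I6: [A → , .] vs [P → , .]

A reduce-reduce conflict occurs when an LR(0) state has two complete items [A → α .] and [B → β .] — both call for a reduction, and with no lookahead the parser cannot choose between them.

Augment with A' → A and build the canonical LR(0) collection (I0 = CLOSURE({[A' → . A]}), then GOTO on every symbol after a dot until no new states appear). It has 12 states:
  I0: { [A → . * / P], [A → . ,], [A → . / ( P], [A' → . A] }  — shift
  I1: { [A → * . / P] }  — shift
  I2: { [A → , .] }  — reduce
  I3: { [A → / . ( P] }  — shift
  I4: { [A' → A .] }  — accept
  I5: { [A → . * / P], [A → . ,], [A → . / ( P], [A → / ( . P], [P → . ,], [P → . A], [P → . P ;] }  — shift
  I6: { [A → , .], [P → , .] }  — 2 reduces
  I7: { [P → A .] }  — reduce
  I8: { [A → / ( P .], [P → P . ;] }  — shift, reduce
  I9: { [P → P ; .] }  — reduce
  I10: { [A → * / . P], [A → . * / P], [A → . ,], [A → . / ( P], [P → . ,], [P → . A], [P → . P ;] }  — shift
  I11: { [A → * / P .], [P → P . ;] }  — shift, reduce

I6 contains complete items [A → , .], [P → , .] — reduce-reduce conflict.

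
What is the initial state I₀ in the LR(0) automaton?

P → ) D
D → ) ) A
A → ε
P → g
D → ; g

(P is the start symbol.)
First, augment the grammar with P' → P
I₀ = CLOSURE({ [P' → . P] }):
  [P' → . P] has the dot before P: add [P → . ) D], [P → . g]
No further items can be added.

I₀ = { [P → . ) D], [P → . g], [P' → . P] }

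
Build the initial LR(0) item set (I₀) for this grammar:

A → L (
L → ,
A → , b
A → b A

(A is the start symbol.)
First, augment the grammar with A' → A
I₀ = CLOSURE({ [A' → . A] }):
  [A' → . A] has the dot before A: add [A → . L (], [A → . , b], [A → . b A]
  [A → . L (] has the dot before L: add [L → . ,]
No further items can be added.

I₀ = { [A → . , b], [A → . L (], [A → . b A], [A' → . A], [L → . ,] }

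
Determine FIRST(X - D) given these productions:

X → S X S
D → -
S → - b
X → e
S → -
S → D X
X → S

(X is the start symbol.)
{ '-', 'e' }

FIRST sets of the non-terminals involved (from the grammar, by fixed-point iteration):
  FIRST(X) = { '-', 'e' }

To compute FIRST(X - D), process the symbols left to right:
Symbol X is a non-terminal. Add FIRST(X) \ {ε} = { '-', 'e' }
X is not nullable (ε ∉ FIRST(X)), so stop here.
FIRST(X - D) = { '-', 'e' }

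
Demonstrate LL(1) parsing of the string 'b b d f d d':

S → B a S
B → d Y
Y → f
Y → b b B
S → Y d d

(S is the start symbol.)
LL(1) parsing maintains a stack (initially the start symbol over $) and the input. At each step: if the stack top is a terminal, match it against the current input token; if it is a non-terminal N, replace it with the RHS of M[N, lookahead] (the unique production whose predict set contains the lookahead).

Stack is shown with the top on the left.

Stack        Input          Action
----------------------------------
S $          b b d f d d $  output S → Y d d
Y d d $      b b d f d d $  output Y → b b B
b b B d d $  b b d f d d $  match 'b'
b B d d $    b d f d d $    match 'b'
B d d $      d f d d $      output B → d Y
d Y d d $    d f d d $      match 'd'
Y d d $      f d d $        output Y → f
f d d $      f d d $        match 'f'
d d $        d d $          match 'd'
d $          d $            match 'd'
$            $              accept

The string is accepted.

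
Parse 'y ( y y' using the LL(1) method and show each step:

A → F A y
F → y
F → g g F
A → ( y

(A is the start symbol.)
LL(1) parsing maintains a stack (initially the start symbol over $) and the input. At each step: if the stack top is a terminal, match it against the current input token; if it is a non-terminal N, replace it with the RHS of M[N, lookahead] (the unique production whose predict set contains the lookahead).

Stack is shown with the top on the left.

Stack    Input      Action
--------------------------
A $      y ( y y $  output A → F A y
F A y $  y ( y y $  output F → y
y A y $  y ( y y $  match 'y'
A y $    ( y y $    output A → ( y
( y y $  ( y y $    match '('
y y $    y y $      match 'y'
y $      y $        match 'y'
$        $          accept

The string is accepted.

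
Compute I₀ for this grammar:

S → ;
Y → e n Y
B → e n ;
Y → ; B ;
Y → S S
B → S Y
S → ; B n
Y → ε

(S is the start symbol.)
First, augment the grammar with S' → S
I₀ = CLOSURE({ [S' → . S] }):
  [S' → . S] has the dot before S: add [S → . ;], [S → . ; B n]
No further items can be added.

I₀ = { [S → . ; B n], [S → . ;], [S' → . S] }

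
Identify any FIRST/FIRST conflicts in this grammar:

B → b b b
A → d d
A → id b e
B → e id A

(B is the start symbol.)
No FIRST/FIRST conflicts.

A FIRST/FIRST conflict occurs when two productions N → α and N → β for the same non-terminal have FIRST(α) ∩ FIRST(β) ≠ ∅ (with ε ∈ FIRST of a nullable right-hand side, so two nullable alternatives also conflict).

Productions for B:
  B → b b b: FIRST = { 'b' }
  B → e id A: FIRST = { 'e' }
Productions for A:
  A → d d: FIRST = { 'd' }
  A → id b e: FIRST = { 'id' }

All alternatives of each non-terminal have pairwise disjoint FIRST sets.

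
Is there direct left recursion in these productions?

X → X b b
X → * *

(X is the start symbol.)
Direct left recursion occurs when N → N α for some non-terminal N (the right-hand side begins with the left-hand side itself).

X → X b b: LEFT RECURSIVE (starts with X)
X → * *: starts with '*'

The grammar has direct left recursion on: X.

Answer: Yes, X is left-recursive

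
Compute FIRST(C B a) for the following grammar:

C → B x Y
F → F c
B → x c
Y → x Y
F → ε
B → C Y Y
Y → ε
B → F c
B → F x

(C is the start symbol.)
FIRST sets of the non-terminals involved (from the grammar, by fixed-point iteration):
  FIRST(C) = { 'c', 'x' }

To compute FIRST(C B a), process the symbols left to right:
Symbol C is a non-terminal. Add FIRST(C) \ {ε} = { 'c', 'x' }
C is not nullable (ε ∉ FIRST(C)), so stop here.
FIRST(C B a) = { 'c', 'x' }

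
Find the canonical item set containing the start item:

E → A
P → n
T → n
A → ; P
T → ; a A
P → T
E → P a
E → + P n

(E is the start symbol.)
{ [A → . ; P], [E → . + P n], [E → . A], [E → . P a], [E' → . E], [P → . T], [P → . n], [T → . ; a A], [T → . n] }

First, augment the grammar with E' → E
I₀ = CLOSURE({ [E' → . E] }):
  [E' → . E] has the dot before E: add [E → . A], [E → . P a], [E → . + P n]
  [E → . A] has the dot before A: add [A → . ; P]
  [E → . P a] has the dot before P: add [P → . n], [P → . T]
  [P → . T] has the dot before T: add [T → . n], [T → . ; a A]
No further items can be added.

I₀ = { [A → . ; P], [E → . + P n], [E → . A], [E → . P a], [E' → . E], [P → . T], [P → . n], [T → . ; a A], [T → . n] }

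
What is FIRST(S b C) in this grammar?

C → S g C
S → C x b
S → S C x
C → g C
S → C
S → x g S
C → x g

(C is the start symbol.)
{ 'g', 'x' }

FIRST sets of the non-terminals involved (from the grammar, by fixed-point iteration):
  FIRST(S) = { 'g', 'x' }

To compute FIRST(S b C), process the symbols left to right:
Symbol S is a non-terminal. Add FIRST(S) \ {ε} = { 'g', 'x' }
S is not nullable (ε ∉ FIRST(S)), so stop here.
FIRST(S b C) = { 'g', 'x' }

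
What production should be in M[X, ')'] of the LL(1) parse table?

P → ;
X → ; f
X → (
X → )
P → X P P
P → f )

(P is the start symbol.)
X → )

To find M[X, ')'], we find productions for X where ')' is in the predict set (PREDICT(N → α) = (FIRST(α) \ {ε}) ∪ (FOLLOW(N) if α ⇒* ε)).

X → ; f: PREDICT = { ';' }
X → (: PREDICT = { '(' }
X → ): PREDICT = { ')' }
  ')' is in predict set, so this production goes in M[X, ')']

M[X, ')'] = X → )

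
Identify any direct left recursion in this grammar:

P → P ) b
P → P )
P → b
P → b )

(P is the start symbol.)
P → P ) b: LEFT RECURSIVE (starts with P)
P → P ): LEFT RECURSIVE (starts with P)
P → b: starts with b
P → b ): starts with b

The grammar has direct left recursion on: P.

Answer: Yes, P is left-recursive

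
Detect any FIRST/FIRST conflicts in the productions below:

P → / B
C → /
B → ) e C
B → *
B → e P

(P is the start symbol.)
No FIRST/FIRST conflicts.

A FIRST/FIRST conflict occurs when two productions N → α and N → β for the same non-terminal have FIRST(α) ∩ FIRST(β) ≠ ∅ (with ε ∈ FIRST of a nullable right-hand side, so two nullable alternatives also conflict).

Productions for B:
  B → ) e C: FIRST = { ')' }
  B → *: FIRST = { '*' }
  B → e P: FIRST = { 'e' }
P, C have only one production, so no FIRST/FIRST conflict is possible there.

All alternatives of each non-terminal have pairwise disjoint FIRST sets.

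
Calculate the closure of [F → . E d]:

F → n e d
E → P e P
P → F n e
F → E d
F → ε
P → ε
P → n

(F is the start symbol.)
To compute CLOSURE, for each item [A → α.Bβ] where B is a non-terminal, add [B → .γ] for all productions B → γ; repeat for the newly added items until nothing changes.

Start with: [F → . E d]
  [F → . E d] has the dot before E: add [E → . P e P]
  [E → . P e P] has the dot before P: add [P → . F n e], [P → .], [P → . n]
  [P → . F n e] has the dot before F: add [F → . n e d], [F → .]
No further items can be added.

CLOSURE = { [E → . P e P], [F → . E d], [F → . n e d], [F → .], [P → . F n e], [P → . n], [P → .] }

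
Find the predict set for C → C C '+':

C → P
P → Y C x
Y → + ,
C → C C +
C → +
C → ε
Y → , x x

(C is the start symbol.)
{ '+', ',' }

PREDICT(C → C C '+') = (FIRST(RHS) \ {ε}) ∪ (FOLLOW(C) if ε ∈ FIRST(RHS), i.e. RHS ⇒* ε)
FIRST(C) = { '+', ',', ε }
FIRST(C C '+') = { '+', ',' }
ε ∉ FIRST(C C '+'), so FOLLOW(C) is not added.
PREDICT(C → C C '+') = { '+', ',' }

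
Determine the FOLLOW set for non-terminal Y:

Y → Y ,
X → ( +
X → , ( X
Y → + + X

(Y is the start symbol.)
To compute FOLLOW(Y), find every occurrence of Y on a right-hand side N → α Y β: add FIRST(β) \ {ε}, and if β is empty or nullable also add FOLLOW(N). Iterate to a fixed point.

Y is the start symbol, so $ ∈ FOLLOW(Y).
In Y → Y ,: Y is followed by ',', add FIRST(',') \ {ε} = { ',' }

Taking the union: FOLLOW(Y) = { $, ',' }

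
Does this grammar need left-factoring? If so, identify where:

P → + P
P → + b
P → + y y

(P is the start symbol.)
Left-factoring is needed when two productions for the same non-terminal
share a common prefix on the right-hand side.

Productions for P:
  P → + P
  P → + b
  P → + y y

Found common prefix '+' in productions for P

Answer: Yes, P has productions with common prefix '+'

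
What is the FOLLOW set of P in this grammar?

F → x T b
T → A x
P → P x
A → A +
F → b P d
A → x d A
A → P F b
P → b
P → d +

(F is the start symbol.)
To compute FOLLOW(P), find every occurrence of P on a right-hand side N → α P β: add FIRST(β) \ {ε}, and if β is empty or nullable also add FOLLOW(N). Iterate to a fixed point.

In P → P x: P is followed by x, add FIRST(x) \ {ε} = { 'x' }
In F → b P d: P is followed by d, add FIRST(d) \ {ε} = { 'd' }
In A → P F b: P is followed by F b, add FIRST(F b) \ {ε} = { 'b', 'x' }

Taking the union: FOLLOW(P) = { 'b', 'd', 'x' }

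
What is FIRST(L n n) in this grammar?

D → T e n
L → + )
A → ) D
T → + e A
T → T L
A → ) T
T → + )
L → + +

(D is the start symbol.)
FIRST sets of the non-terminals involved (from the grammar, by fixed-point iteration):
  FIRST(L) = { '+' }

To compute FIRST(L n n), process the symbols left to right:
Symbol L is a non-terminal. Add FIRST(L) \ {ε} = { '+' }
L is not nullable (ε ∉ FIRST(L)), so stop here.
FIRST(L n n) = { '+' }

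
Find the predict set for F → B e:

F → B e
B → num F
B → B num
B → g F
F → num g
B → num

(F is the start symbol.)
PREDICT(F → B e) = (FIRST(RHS) \ {ε}) ∪ (FOLLOW(F) if ε ∈ FIRST(RHS), i.e. RHS ⇒* ε)
FIRST(B) = { 'g', 'num' }
FIRST(B e) = { 'g', 'num' }
ε ∉ FIRST(B e), so FOLLOW(F) is not added.
PREDICT(F → B e) = { 'g', 'num' }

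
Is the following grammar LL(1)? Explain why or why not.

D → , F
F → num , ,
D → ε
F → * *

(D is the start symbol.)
Relevant sets:
  FOLLOW(D) = { $ }

For D:
  PREDICT(D → ',' F) = { ',' }
  PREDICT(D → ε) = { $ }
For F:
  PREDICT(F → num ',' ',') = { 'num' }
  PREDICT(F → '*' '*') = { '*' }

All predict sets are disjoint. The grammar IS LL(1).

Answer: Yes, the grammar is LL(1).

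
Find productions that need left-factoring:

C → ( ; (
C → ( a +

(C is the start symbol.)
Left-factoring is needed when two productions for the same non-terminal
share a common prefix on the right-hand side.

Productions for C:
  C → ( ; (
  C → ( a +

Found common prefix '(' in productions for C

Answer: Yes, C has productions with common prefix '('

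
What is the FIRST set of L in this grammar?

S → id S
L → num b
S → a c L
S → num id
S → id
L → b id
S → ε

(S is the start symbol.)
To compute FIRST(L), examine every production with L on the left-hand side, reading each right-hand side left to right until a non-nullable symbol is reached.

From L → num b:
  - num is a terminal: add 'num' and stop
From L → b id:
  - b is a terminal: add 'b' and stop

Collecting: FIRST(L) = { 'b', 'num' }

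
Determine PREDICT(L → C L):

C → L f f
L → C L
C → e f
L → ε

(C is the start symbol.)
{ 'e', 'f' }

PREDICT(L → C L) = (FIRST(RHS) \ {ε}) ∪ (FOLLOW(L) if ε ∈ FIRST(RHS), i.e. RHS ⇒* ε)
FIRST(C) = { 'e', 'f' }
FIRST(C L) = { 'e', 'f' }
ε ∉ FIRST(C L), so FOLLOW(L) is not added.
PREDICT(L → C L) = { 'e', 'f' }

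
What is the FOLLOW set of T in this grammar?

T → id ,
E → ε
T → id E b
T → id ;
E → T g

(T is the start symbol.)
{ $, 'g' }

To compute FOLLOW(T), find every occurrence of T on a right-hand side N → α T β: add FIRST(β) \ {ε}, and if β is empty or nullable also add FOLLOW(N). Iterate to a fixed point.

T is the start symbol, so $ ∈ FOLLOW(T).
In E → T g: T is followed by g, add FIRST(g) \ {ε} = { 'g' }

Taking the union: FOLLOW(T) = { $, 'g' }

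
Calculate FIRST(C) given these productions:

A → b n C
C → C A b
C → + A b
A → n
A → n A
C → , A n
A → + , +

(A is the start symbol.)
From C → C A b:
  - C is the symbol being defined: contributes nothing new
    C is not nullable, so stop
From C → + A b:
  - '+' is a terminal: add '+' and stop
From C → , A n:
  - ',' is a terminal: add ',' and stop

Collecting: FIRST(C) = { '+', ',' }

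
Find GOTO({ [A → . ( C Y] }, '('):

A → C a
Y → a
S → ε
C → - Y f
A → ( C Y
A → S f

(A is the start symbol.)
GOTO(I, '(') = CLOSURE({ [A → αX.β] : [A → α.Xβ] ∈ I, X = '(' })

Items with dot before '(', with the dot advanced:
  [A → . ( C Y] → [A → ( . C Y]
Closure of the advanced items:
  [A → ( . C Y] has the dot before C: add [C → . - Y f]

GOTO = { [A → ( . C Y], [C → . - Y f] }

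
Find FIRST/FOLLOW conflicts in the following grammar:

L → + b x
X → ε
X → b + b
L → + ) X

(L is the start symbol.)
A FIRST/FOLLOW conflict occurs when a non-terminal N has a nullable alternative N → β (β ⇒* ε) and another alternative N → α with FIRST(α) ∩ FOLLOW(N) ≠ ∅: on such a lookahead the parser cannot decide between expanding α and letting N vanish via β.

Nullable non-terminals: X.

X: nullable alternative(s) X → ε; FOLLOW(X) = { $ }
  X → ε: FIRST \ {ε} = { } — this is the only nullable alternative, skip
  X → b + b: FIRST \ {ε} = { 'b' } — disjoint from FOLLOW(X)

L has no nullable alternative, so no FIRST/FOLLOW check is needed there.

No FIRST/FOLLOW conflicts found.

Answer: No FIRST/FOLLOW conflicts.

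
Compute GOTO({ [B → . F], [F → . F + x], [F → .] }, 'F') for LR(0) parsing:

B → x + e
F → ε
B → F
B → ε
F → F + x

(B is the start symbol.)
{ [B → F .], [F → F . + x] }

GOTO(I, 'F') = CLOSURE({ [A → αX.β] : [A → α.Xβ] ∈ I, X = 'F' })

Items with dot before 'F', with the dot advanced:
  [B → . F] → [B → F .]
  [F → . F + x] → [F → F . + x]
Closure adds nothing (no advanced item has the dot before a non-terminal).

GOTO = { [B → F .], [F → F . + x] }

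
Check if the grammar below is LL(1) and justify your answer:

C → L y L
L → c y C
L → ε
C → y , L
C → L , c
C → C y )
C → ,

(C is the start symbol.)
A grammar is LL(1) if for each non-terminal N with multiple productions, the predict sets of those productions are pairwise disjoint, where PREDICT(N → α) = (FIRST(α) \ {ε}) ∪ (FOLLOW(N) if α ⇒* ε).

Relevant sets:
  FIRST(L) = { 'c', ε }
  FIRST(C) = { ',', 'c', 'y' }
  FOLLOW(L) = { $, ',', 'y' }

For C:
  PREDICT(C → L y L) = { 'c', 'y' }
  PREDICT(C → y ',' L) = { 'y' }
  PREDICT(C → L ',' c) = { ',', 'c' }
  PREDICT(C → C y ')') = { ',', 'c', 'y' }
  PREDICT(C → ',') = { ',' }
For L:
  PREDICT(L → c y C) = { 'c' }
  PREDICT(L → ε) = { $, ',', 'y' }

Conflict found: Predict set conflict for C: { 'y' }
The grammar is NOT LL(1).

Answer: No. Predict set conflict for C: { 'y' }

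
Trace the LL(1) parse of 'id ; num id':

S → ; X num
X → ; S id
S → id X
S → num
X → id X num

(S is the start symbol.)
Stack is shown with the top on the left.

Stack     Input          Action
-------------------------------
S $       id ; num id $  output S → id X
id X $    id ; num id $  match 'id'
X $       ; num id $     output X → ; S id
; S id $  ; num id $     match ';'
S id $    num id $       output S → num
num id $  num id $       match 'num'
id $      id $           match 'id'
$         $              accept

The string is accepted.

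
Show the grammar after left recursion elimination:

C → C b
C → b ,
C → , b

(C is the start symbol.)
C is directly left-recursive. The standard transformation for
  A → A α₁ | ... | A α_m | β₁ | ... | β_n
is
  A  → β₁ A' | ... | β_n A'
  A' → α₁ A' | ... | α_m A' | ε

C → b , becomes C → b , C'
C → , b becomes C → , b C'
C → C b becomes C' → b C'
Add C' → ε

Resulting grammar:
C → b , C'
C → , b C'
C' → b C'
C' → ε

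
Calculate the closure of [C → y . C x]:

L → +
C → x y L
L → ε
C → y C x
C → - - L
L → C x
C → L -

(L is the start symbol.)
Start with: [C → y . C x]
  [C → y . C x] has the dot before C: add [C → . x y L], [C → . y C x], [C → . - - L], [C → . L -]
  [C → . L -] has the dot before L: add [L → . +], [L → .], [L → . C x]
No further items can be added.

CLOSURE = { [C → . - - L], [C → . L -], [C → . x y L], [C → . y C x], [C → y . C x], [L → . +], [L → . C x], [L → .] }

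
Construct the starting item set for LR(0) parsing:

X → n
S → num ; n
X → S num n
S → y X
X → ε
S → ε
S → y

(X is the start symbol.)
First, augment the grammar with X' → X
I₀ = CLOSURE({ [X' → . X] }):
  [X' → . X] has the dot before X: add [X → . n], [X → . S num n], [X → .]
  [X → . S num n] has the dot before S: add [S → . num ; n], [S → . y X], [S → .], [S → . y]
No further items can be added.

I₀ = { [S → . num ; n], [S → . y X], [S → . y], [S → .], [X → . S num n], [X → . n], [X → .], [X' → . X] }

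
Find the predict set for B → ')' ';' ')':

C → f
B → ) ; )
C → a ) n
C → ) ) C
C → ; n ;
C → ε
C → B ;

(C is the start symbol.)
{ ')' }

PREDICT(B → ')' ';' ')') = (FIRST(RHS) \ {ε}) ∪ (FOLLOW(B) if ε ∈ FIRST(RHS), i.e. RHS ⇒* ε)
FIRST(')' ';' ')') = { ')' }
ε ∉ FIRST(')' ';' ')'), so FOLLOW(B) is not added.
PREDICT(B → ')' ';' ')') = { ')' }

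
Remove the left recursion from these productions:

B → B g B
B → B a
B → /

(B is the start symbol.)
B → / B'
B' → g B B'
B' → a B'
B' → ε

B is directly left-recursive. The standard transformation for
  A → A α₁ | ... | A α_m | β₁ | ... | β_n
is
  A  → β₁ A' | ... | β_n A'
  A' → α₁ A' | ... | α_m A' | ε

B → / becomes B → / B'
B → B g B becomes B' → g B B'
B → B a becomes B' → a B'
Add B' → ε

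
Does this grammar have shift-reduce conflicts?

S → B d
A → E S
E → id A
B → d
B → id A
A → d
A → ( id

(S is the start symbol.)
A shift-reduce conflict occurs when an LR(0) state has both:
  - a complete (reduce) item [A → α .] (dot at the end), and
  - a shift item [B → β . c γ] (dot before a terminal).

Augment with S' → S and build the canonical LR(0) collection (I0 = CLOSURE({[S' → . S]}), then GOTO on every symbol after a dot until no new states appear). It has 14 states:
  I0: { [B → . d], [B → . id A], [S → . B d], [S' → . S] }  — shift
  I1: { [S → B . d] }  — shift
  I2: { [S' → S .] }  — accept
  I3: { [B → d .] }  — reduce
  I4: { [A → . ( id], [A → . E S], [A → . d], [B → id . A], [E → . id A] }  — shift
  I5: { [A → ( . id] }  — shift
  I6: { [B → id A .] }  — reduce
  I7: { [A → E . S], [B → . d], [B → . id A], [S → . B d] }  — shift
  I8: { [A → d .] }  — reduce
  I9: { [A → . ( id], [A → . E S], [A → . d], [E → . id A], [E → id . A] }  — shift
  I10: { [E → id A .] }  — reduce
  I11: { [A → E S .] }  — reduce
  I12: { [A → ( id .] }  — reduce
  I13: { [S → B d .] }  — reduce

No state contains both a complete item and a shift item.

Answer: No shift-reduce conflicts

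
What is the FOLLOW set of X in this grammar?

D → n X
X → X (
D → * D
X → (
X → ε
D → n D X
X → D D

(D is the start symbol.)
To compute FOLLOW(X), find every occurrence of X on a right-hand side N → α X β: add FIRST(β) \ {ε}, and if β is empty or nullable also add FOLLOW(N). Iterate to a fixed point.

In D → n X: X is at the end, add FOLLOW(D)
In X → X (: X is followed by '(', add FIRST('(') \ {ε} = { '(' }
In D → n D X: X is at the end, add FOLLOW(D)

The FOLLOW sets referred to above (computed the same way, to a fixed point):
  FOLLOW(D) = { $, '(', '*', 'n' }

Taking the union: FOLLOW(X) = { $, '(', '*', 'n' }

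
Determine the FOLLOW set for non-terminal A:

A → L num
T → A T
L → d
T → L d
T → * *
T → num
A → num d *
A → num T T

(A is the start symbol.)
{ $, '*', 'd', 'num' }

To compute FOLLOW(A), find every occurrence of A on a right-hand side N → α A β: add FIRST(β) \ {ε}, and if β is empty or nullable also add FOLLOW(N). Iterate to a fixed point.

A is the start symbol, so $ ∈ FOLLOW(A).
In T → A T: A is followed by T, add FIRST(T) \ {ε} = { '*', 'd', 'num' }

Taking the union: FOLLOW(A) = { $, '*', 'd', 'num' }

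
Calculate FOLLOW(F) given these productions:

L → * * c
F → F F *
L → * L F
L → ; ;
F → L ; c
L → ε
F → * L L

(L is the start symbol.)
{ $, '*', ';' }

In F → F F *: F is followed by F '*', add FIRST(F '*') \ {ε} = { '*', ';' }
In F → F F *: F is followed by '*', add FIRST('*') \ {ε} = { '*' }
In L → * L F: F is at the end, add FOLLOW(L)

The FOLLOW sets referred to above (computed the same way, to a fixed point):
  FOLLOW(L) = { $, '*', ';' }

Taking the union: FOLLOW(F) = { $, '*', ';' }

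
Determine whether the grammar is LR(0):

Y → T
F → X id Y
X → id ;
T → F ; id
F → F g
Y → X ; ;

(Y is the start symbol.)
Augment with Y' → Y and build the canonical LR(0) collection (I0 = CLOSURE({[Y' → . Y]}), then GOTO on every symbol after a dot until no new states appear). It has 14 states:
  I0: { [F → . F g], [F → . X id Y], [T → . F ; id], [X → . id ;], [Y → . T], [Y → . X ; ;], [Y' → . Y] }  — shift
  I1: { [F → F . g], [T → F . ; id] }  — shift
  I2: { [Y → T .] }  — reduce
  I3: { [F → X . id Y], [Y → X . ; ;] }  — shift
  I4: { [Y' → Y .] }  — accept
  I5: { [X → id . ;] }  — shift
  I6: { [X → id ; .] }  — reduce
  I7: { [Y → X ; . ;] }  — shift
  I8: { [F → . F g], [F → . X id Y], [F → X id . Y], [T → . F ; id], [X → . id ;], [Y → . T], [Y → . X ; ;] }  — shift
  I9: { [F → X id Y .] }  — reduce
  I10: { [Y → X ; ; .] }  — reduce
  I11: { [T → F ; . id] }  — shift
  I12: { [F → F g .] }  — reduce
  I13: { [T → F ; id .] }  — reduce

Every state is either a pure shift/goto state or contains exactly one complete item and nothing to shift — no conflicts. The grammar is LR(0).

Answer: Yes, the grammar is LR(0)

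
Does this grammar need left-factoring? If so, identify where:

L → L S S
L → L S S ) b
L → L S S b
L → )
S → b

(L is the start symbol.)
Yes, L has productions with common prefix 'L S S'

Left-factoring is needed when two productions for the same non-terminal
share a common prefix on the right-hand side.

Productions for L:
  L → L S S
  L → L S S ) b
  L → L S S b
  L → )

Found common prefix 'L S S' in productions for L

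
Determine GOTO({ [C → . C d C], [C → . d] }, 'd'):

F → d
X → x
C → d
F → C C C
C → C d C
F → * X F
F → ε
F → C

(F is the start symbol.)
{ [C → d .] }

GOTO(I, 'd') = CLOSURE({ [A → αX.β] : [A → α.Xβ] ∈ I, X = 'd' })

Items with dot before 'd', with the dot advanced:
  [C → . d] → [C → d .]
Closure adds nothing (no advanced item has the dot before a non-terminal).

GOTO = { [C → d .] }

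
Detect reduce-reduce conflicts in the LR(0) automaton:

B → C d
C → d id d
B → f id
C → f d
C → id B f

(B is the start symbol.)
No reduce-reduce conflicts

A reduce-reduce conflict occurs when an LR(0) state has two complete items [A → α .] and [B → β .] — both call for a reduction, and with no lookahead the parser cannot choose between them.

Augment with B' → B and build the canonical LR(0) collection (I0 = CLOSURE({[B' → . B]}), then GOTO on every symbol after a dot until no new states appear). It has 13 states:
  I0: { [B → . C d], [B → . f id], [B' → . B], [C → . d id d], [C → . f d], [C → . id B f] }  — shift
  I1: { [B' → B .] }  — accept
  I2: { [B → C . d] }  — shift
  I3: { [C → d . id d] }  — shift
  I4: { [B → f . id], [C → f . d] }  — shift
  I5: { [B → . C d], [B → . f id], [C → . d id d], [C → . f d], [C → . id B f], [C → id . B f] }  — shift
  I6: { [C → id B . f] }  — shift
  I7: { [C → id B f .] }  — reduce
  I8: { [C → f d .] }  — reduce
  I9: { [B → f id .] }  — reduce
  I10: { [C → d id . d] }  — shift
  I11: { [C → d id d .] }  — reduce
  I12: { [B → C d .] }  — reduce

No state contains more than one complete item.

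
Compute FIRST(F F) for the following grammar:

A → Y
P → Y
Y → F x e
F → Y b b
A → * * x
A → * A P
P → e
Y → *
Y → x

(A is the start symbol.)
FIRST sets of the non-terminals involved (from the grammar, by fixed-point iteration):
  FIRST(F) = { '*', 'x' }

To compute FIRST(F F), process the symbols left to right:
Symbol F is a non-terminal. Add FIRST(F) \ {ε} = { '*', 'x' }
F is not nullable (ε ∉ FIRST(F)), so stop here.
FIRST(F F) = { '*', 'x' }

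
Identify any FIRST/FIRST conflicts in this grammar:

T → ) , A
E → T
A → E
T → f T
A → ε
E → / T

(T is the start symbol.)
No FIRST/FIRST conflicts.

FIRST sets of the non-terminals at (or reachable through a nullable prefix from) the front of some alternative:
  FIRST(T) = { ')', 'f' }
  FIRST(E) = { ')', '/', 'f' }

Productions for T:
  T → ) , A: FIRST = { ')' }
  T → f T: FIRST = { 'f' }
Productions for E:
  E → T: FIRST = { ')', 'f' }
  E → / T: FIRST = { '/' }
Productions for A:
  A → E: FIRST = { ')', '/', 'f' }
  A → ε: FIRST = { ε }

All alternatives of each non-terminal have pairwise disjoint FIRST sets.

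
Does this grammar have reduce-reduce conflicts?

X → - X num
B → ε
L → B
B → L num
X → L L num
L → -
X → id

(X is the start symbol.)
A reduce-reduce conflict occurs when an LR(0) state has two complete items [A → α .] and [B → β .] — both call for a reduction, and with no lookahead the parser cannot choose between them.

Augment with X' → X and build the canonical LR(0) collection (I0 = CLOSURE({[X' → . X]}), then GOTO on every symbol after a dot until no new states appear). It has 12 states:
  I0: { [B → . L num], [B → .], [L → . -], [L → . B], [X → . - X num], [X → . L L num], [X → . id], [X' → . X] }  — shift, reduce
  I1: { [B → . L num], [B → .], [L → - .], [L → . -], [L → . B], [X → - . X num], [X → . - X num], [X → . L L num], [X → . id] }  — shift, 2 reduces
  I2: { [L → B .] }  — reduce
  I3: { [B → . L num], [B → .], [B → L . num], [L → . -], [L → . B], [X → L . L num] }  — shift, reduce
  I4: { [X' → X .] }  — accept
  I5: { [X → id .] }  — reduce
  I6: { [L → - .] }  — reduce
  I7: { [B → L . num], [X → L L . num] }  — shift
  I8: { [B → L num .] }  — reduce
  I9: { [B → L num .], [X → L L num .] }  — 2 reduces
  I10: { [X → - X . num] }  — shift
  I11: { [X → - X num .] }  — reduce

I1 contains complete items [B → .], [L → - .] — reduce-reduce conflict.
I9 contains complete items [B → L num .], [X → L L num .] — reduce-reduce conflict.

Answer: Yes — I1: [B → .] vs [L → - .]; I9: [B → L num .] vs [X → L L num .]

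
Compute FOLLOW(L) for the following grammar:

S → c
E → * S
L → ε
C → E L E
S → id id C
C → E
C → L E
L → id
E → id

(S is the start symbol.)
To compute FOLLOW(L), find every occurrence of L on a right-hand side N → α L β: add FIRST(β) \ {ε}, and if β is empty or nullable also add FOLLOW(N). Iterate to a fixed point.

In C → E L E: L is followed by E, add FIRST(E) \ {ε} = { '*', 'id' }
In C → L E: L is followed by E, add FIRST(E) \ {ε} = { '*', 'id' }

Taking the union: FOLLOW(L) = { '*', 'id' }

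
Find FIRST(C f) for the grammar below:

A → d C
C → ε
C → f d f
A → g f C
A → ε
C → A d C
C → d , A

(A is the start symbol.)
FIRST sets of the non-terminals involved (from the grammar, by fixed-point iteration):
  FIRST(C) = { 'd', 'f', 'g', ε }

To compute FIRST(C f), process the symbols left to right:
Symbol C is a non-terminal. Add FIRST(C) \ {ε} = { 'd', 'f', 'g' }
C is nullable (ε ∈ FIRST(C)), continue to the next symbol.
Symbol f is a terminal. Add 'f' and stop.
FIRST(C f) = { 'd', 'f', 'g' }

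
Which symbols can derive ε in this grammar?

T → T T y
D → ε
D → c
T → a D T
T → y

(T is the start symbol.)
A non-terminal is nullable if it can derive ε (the empty string): either it has an ε-production, or it has a production whose right-hand side consists entirely of nullable non-terminals.

ε-productions: D → ε
So D is immediately nullable.
No further non-terminal can be added: every production for the remaining non-terminals contains a terminal or a non-nullable non-terminal.
Nullable = { 'D' }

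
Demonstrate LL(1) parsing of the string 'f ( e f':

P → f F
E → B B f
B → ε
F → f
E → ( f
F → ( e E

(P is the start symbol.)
LL(1) parsing maintains a stack (initially the start symbol over $) and the input. At each step: if the stack top is a terminal, match it against the current input token; if it is a non-terminal N, replace it with the RHS of M[N, lookahead] (the unique production whose predict set contains the lookahead).

Stack is shown with the top on the left.

Stack    Input      Action
--------------------------
P $      f ( e f $  output P → f F
f F $    f ( e f $  match 'f'
F $      ( e f $    output F → ( e E
( e E $  ( e f $    match '('
e E $    e f $      match 'e'
E $      f $        output E → B B f
B B f $  f $        output B → ε
B f $    f $        output B → ε
f $      f $        match 'f'
$        $          accept

The string is accepted.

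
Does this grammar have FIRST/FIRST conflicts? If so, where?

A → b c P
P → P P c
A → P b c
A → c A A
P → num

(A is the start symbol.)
Yes. P → P P c / P → num on { 'num' }

A FIRST/FIRST conflict occurs when two productions N → α and N → β for the same non-terminal have FIRST(α) ∩ FIRST(β) ≠ ∅ (with ε ∈ FIRST of a nullable right-hand side, so two nullable alternatives also conflict).

FIRST sets of the non-terminals at (or reachable through a nullable prefix from) the front of some alternative:
  FIRST(P) = { 'num' }

Productions for A:
  A → b c P: FIRST = { 'b' }
  A → P b c: FIRST = { 'num' }
  A → c A A: FIRST = { 'c' }
Productions for P:
  P → P P c: FIRST = { 'num' }
  P → num: FIRST = { 'num' }

Conflict for P: P → P P c and P → num
  Overlap: { 'num' }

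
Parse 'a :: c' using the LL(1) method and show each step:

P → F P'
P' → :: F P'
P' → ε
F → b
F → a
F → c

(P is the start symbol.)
LL(1) parsing maintains a stack (initially the start symbol over $) and the input. At each step: if the stack top is a terminal, match it against the current input token; if it is a non-terminal N, replace it with the RHS of M[N, lookahead] (the unique production whose predict set contains the lookahead).

Stack is shown with the top on the left.

Stack      Input     Action
---------------------------
P $        a :: c $  output P → F P'
F P' $     a :: c $  output F → a
a P' $     a :: c $  match 'a'
P' $       :: c $    output P' → :: F P'
:: F P' $  :: c $    match '::'
F P' $     c $       output F → c
c P' $     c $       match 'c'
P' $       $         output P' → ε
$          $         accept

The string is accepted.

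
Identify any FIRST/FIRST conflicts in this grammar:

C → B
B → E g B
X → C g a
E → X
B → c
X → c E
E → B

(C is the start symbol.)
Yes. B → E g B / B → c on { 'c' }; X → C g a / X → c E on { 'c' }; E → X / E → B on { 'c' }

A FIRST/FIRST conflict occurs when two productions N → α and N → β for the same non-terminal have FIRST(α) ∩ FIRST(β) ≠ ∅ (with ε ∈ FIRST of a nullable right-hand side, so two nullable alternatives also conflict).

FIRST sets of the non-terminals at (or reachable through a nullable prefix from) the front of some alternative:
  FIRST(E) = { 'c' }
  FIRST(C) = { 'c' }
  FIRST(X) = { 'c' }
  FIRST(B) = { 'c' }

Productions for B:
  B → E g B: FIRST = { 'c' }
  B → c: FIRST = { 'c' }
Productions for X:
  X → C g a: FIRST = { 'c' }
  X → c E: FIRST = { 'c' }
Productions for E:
  E → X: FIRST = { 'c' }
  E → B: FIRST = { 'c' }
C has only one production, so no FIRST/FIRST conflict is possible there.

Conflict for B: B → E g B and B → c
  Overlap: { 'c' }
Conflict for X: X → C g a and X → c E
  Overlap: { 'c' }
Conflict for E: E → X and E → B
  Overlap: { 'c' }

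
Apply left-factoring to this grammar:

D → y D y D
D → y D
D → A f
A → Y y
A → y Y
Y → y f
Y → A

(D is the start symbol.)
D → y D D'
D' → y D
D' → ε
D → A f
A → Y y
A → y Y
Y → y f
Y → A

Left-factoring transforms A → αβ₁ | αβ₂ into A → αA' and A' → β₁ | β₂
(α is the longest common prefix among the alternatives). Repeat until
no nonterminal has two alternatives with a common prefix.

Round 1: D has alternatives sharing prefix 'y D'. Introduce D': D → y D D'
  Add: D' → y D
  Add: D' → ε

No remaining common prefixes — done.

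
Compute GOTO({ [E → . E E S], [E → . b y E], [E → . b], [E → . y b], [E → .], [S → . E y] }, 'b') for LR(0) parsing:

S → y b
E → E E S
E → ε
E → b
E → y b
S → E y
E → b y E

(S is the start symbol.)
GOTO(I, 'b') = CLOSURE({ [A → αX.β] : [A → α.Xβ] ∈ I, X = 'b' })

Items with dot before 'b', with the dot advanced:
  [E → . b] → [E → b .]
  [E → . b y E] → [E → b . y E]
Closure adds nothing (no advanced item has the dot before a non-terminal).

GOTO = { [E → b . y E], [E → b .] }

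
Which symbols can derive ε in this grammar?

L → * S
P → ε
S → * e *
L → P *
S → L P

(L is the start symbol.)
{ 'P' }

ε-productions: P → ε
So P is immediately nullable.
No further non-terminal can be added: every production for the remaining non-terminals contains a terminal or a non-nullable non-terminal.
Nullable = { 'P' }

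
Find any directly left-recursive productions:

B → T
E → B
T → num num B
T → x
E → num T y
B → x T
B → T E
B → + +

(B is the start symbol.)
No direct left recursion

Direct left recursion occurs when N → N α for some non-terminal N (the right-hand side begins with the left-hand side itself).

B → T: starts with T
E → B: starts with B
T → num num B: starts with num
T → x: starts with x
E → num T y: starts with num
B → x T: starts with x
B → T E: starts with T
B → + +: starts with '+'

No direct left recursion found.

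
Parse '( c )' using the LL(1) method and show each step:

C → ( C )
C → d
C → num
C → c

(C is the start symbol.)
LL(1) parsing maintains a stack (initially the start symbol over $) and the input. At each step: if the stack top is a terminal, match it against the current input token; if it is a non-terminal N, replace it with the RHS of M[N, lookahead] (the unique production whose predict set contains the lookahead).

Stack is shown with the top on the left.

Stack    Input    Action
------------------------
C $      ( c ) $  output C → ( C )
( C ) $  ( c ) $  match '('
C ) $    c ) $    output C → c
c ) $    c ) $    match 'c'
) $      ) $      match ')'
$        $        accept

The string is accepted.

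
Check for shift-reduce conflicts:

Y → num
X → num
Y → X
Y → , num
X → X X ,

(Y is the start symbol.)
Yes — I2: [Y → X .] vs [X → . num]

Augment with Y' → Y and build the canonical LR(0) collection (I0 = CLOSURE({[Y' → . Y]}), then GOTO on every symbol after a dot until no new states appear). It has 9 states:
  I0: { [X → . X X ,], [X → . num], [Y → . , num], [Y → . X], [Y → . num], [Y' → . Y] }  — shift
  I1: { [Y → , . num] }  — shift
  I2: { [X → . X X ,], [X → . num], [X → X . X ,], [Y → X .] }  — shift, reduce
  I3: { [Y' → Y .] }  — accept
  I4: { [X → num .], [Y → num .] }  — 2 reduces
  I5: { [X → . X X ,], [X → . num], [X → X . X ,], [X → X X . ,] }  — shift
  I6: { [X → num .] }  — reduce
  I7: { [X → X X , .] }  — reduce
  I8: { [Y → , num .] }  — reduce

I2 contains reduce item [Y → X .] and shift item [X → . num] — shift-reduce conflict.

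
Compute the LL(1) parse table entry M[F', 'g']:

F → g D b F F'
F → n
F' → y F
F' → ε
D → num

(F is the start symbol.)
To find M[F', 'g'], we find productions for F' where 'g' is in the predict set (PREDICT(N → α) = (FIRST(α) \ {ε}) ∪ (FOLLOW(N) if α ⇒* ε)).

Relevant sets:
  FOLLOW(F') = { $, 'y' }

F' → y F: PREDICT = { 'y' }
F' → ε: PREDICT = { $, 'y' }

M[F', 'g'] is empty (no production applies)

Answer: Empty (error entry)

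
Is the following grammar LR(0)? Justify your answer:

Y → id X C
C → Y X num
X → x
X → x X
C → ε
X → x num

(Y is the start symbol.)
Augment with Y' → Y and build the canonical LR(0) collection (I0 = CLOSURE({[Y' → . Y]}), then GOTO on every symbol after a dot until no new states appear). It has 11 states:
  I0: { [Y → . id X C], [Y' → . Y] }  — shift
  I1: { [Y' → Y .] }  — accept
  I2: { [X → . x X], [X → . x num], [X → . x], [Y → id . X C] }  — shift
  I3: { [C → . Y X num], [C → .], [Y → . id X C], [Y → id X . C] }  — shift, reduce
  I4: { [X → . x X], [X → . x num], [X → . x], [X → x . X], [X → x . num], [X → x .] }  — shift, reduce
  I5: { [X → x X .] }  — reduce
  I6: { [X → x num .] }  — reduce
  I7: { [Y → id X C .] }  — reduce
  I8: { [C → Y . X num], [X → . x X], [X → . x num], [X → . x] }  — shift
  I9: { [C → Y X . num] }  — shift
  I10: { [C → Y X num .] }  — reduce

Conflict in state I3:
  Shift-reduce conflict between [C → .] and [Y → . id X C]
So the grammar is NOT LR(0).

Answer: No. Shift-reduce conflict between [C → .] and [Y → . id X C]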